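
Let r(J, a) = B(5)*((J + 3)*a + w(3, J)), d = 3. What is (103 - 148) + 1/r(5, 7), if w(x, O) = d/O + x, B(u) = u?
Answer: -13409/298 ≈ -44.997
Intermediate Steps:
w(x, O) = x + 3/O (w(x, O) = 3/O + x = x + 3/O)
r(J, a) = 15 + 15/J + 5*a*(3 + J) (r(J, a) = 5*((J + 3)*a + (3 + 3/J)) = 5*((3 + J)*a + (3 + 3/J)) = 5*(a*(3 + J) + (3 + 3/J)) = 5*(3 + 3/J + a*(3 + J)) = 15 + 15/J + 5*a*(3 + J))
(103 - 148) + 1/r(5, 7) = (103 - 148) + 1/(15 + 15*7 + 15/5 + 5*5*7) = -45 + 1/(15 + 105 + 15*(1/5) + 175) = -45 + 1/(15 + 105 + 3 + 175) = -45 + 1/298 = -13409/298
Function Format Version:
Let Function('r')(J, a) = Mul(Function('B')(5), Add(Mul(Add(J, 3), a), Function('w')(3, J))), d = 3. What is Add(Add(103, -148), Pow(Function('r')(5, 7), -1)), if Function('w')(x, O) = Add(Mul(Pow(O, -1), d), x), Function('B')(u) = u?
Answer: Rational(-13409, 298) ≈ -44.997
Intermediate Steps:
Function('w')(x, O) = Add(x, Mul(3, Pow(O, -1))) (Function('w')(x, O) = Add(Mul(Pow(O, -1), 3), x) = Add(Mul(3, Pow(O, -1)), x) = Add(x, Mul(3, Pow(O, -1))))
Function('r')(J, a) = Add(15, Mul(15, Pow(J, -1)), Mul(5, a, Add(3, J))) (Function('r')(J, a) = Mul(5, Add(Mul(Add(J, 3), a), Add(3, Mul(3, Pow(J, -1))))) = Mul(5, Add(Mul(Add(3, J), a), Add(3, Mul(3, Pow(J, -1))))) = Mul(5, Add(Mul(a, Add(3, J)), Add(3, Mul(3, Pow(J, -1))))) = Mul(5, Add(3, Mul(3, Pow(J, -1)), Mul(a, Add(3, J)))) = Add(15, Mul(15, Pow(J, -1)), Mul(5, a, Add(3, J))))
Add(Add(103, -148), Pow(Function('r')(5, 7), -1)) = Add(Add(103, -148), Pow(Add(15, Mul(15, 7), Mul(15, Pow(5, -1)), Mul(5, 5, 7)), -1)) = Add(-45, Pow(Add(15, 105, Mul(15, Rational(1, 5)), 175), -1)) = Add(-45, Pow(Add(15, 105, 3, 175), -1)) = Add(-45, Pow(298, -1)) = Add(-45, Rational(1, 298)) = Rational(-13409, 298)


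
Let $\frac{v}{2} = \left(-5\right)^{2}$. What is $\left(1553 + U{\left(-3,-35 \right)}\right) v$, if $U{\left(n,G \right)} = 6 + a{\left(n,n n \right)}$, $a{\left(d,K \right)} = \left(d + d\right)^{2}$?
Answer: $79750$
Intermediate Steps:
$v = 50$ ($v = 2 \left(-5\right)^{2} = 2 \cdot 25 = 50$)
$a{\left(d,K \right)} = 4 d^{2}$ ($a{\left(d,K \right)} = \left(2 d\right)^{2} = 4 d^{2}$)
$U{\left(n,G \right)} = 6 + 4 n^{2}$
$\left(1553 + U{\left(-3,-35 \right)}\right) v = \left(1553 + \left(6 + 4 \left(-3\right)^{2}\right)\right) 50 = \left(1553 + \left(6 + 4 \cdot 9\right)\right) 50 = \left(1553 + \left(6 + 36\right)\right) 50 = \left(1553 + 42\right) 50 = 1595 \cdot 50 = 79750$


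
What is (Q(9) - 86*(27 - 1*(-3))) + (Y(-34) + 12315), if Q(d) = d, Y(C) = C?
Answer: 9710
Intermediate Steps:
(Q(9) - 86*(27 - 1*(-3))) + (Y(-34) + 12315) = (9 - 86*(27 - 1*(-3))) + (-34 + 12315) = (9 - 86*(27 + 3)) + 12281 = (9 - 86*30) + 12281 = (9 - 2580) + 12281 = -2571 + 12281 = 9710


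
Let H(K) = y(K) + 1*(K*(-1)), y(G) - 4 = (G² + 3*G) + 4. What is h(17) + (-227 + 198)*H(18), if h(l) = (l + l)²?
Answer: -9516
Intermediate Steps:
y(G) = 8 + G² + 3*G (y(G) = 4 + ((G² + 3*G) + 4) = 4 + (4 + G² + 3*G) = 8 + G² + 3*G)
h(l) = 4*l² (h(l) = (2*l)² = 4*l²)
H(K) = 8 + K² + 2*K (H(K) = (8 + K² + 3*K) + 1*(K*(-1)) = (8 + K² + 3*K) + 1*(-K) = (8 + K² + 3*K) - K = 8 + K² + 2*K)
h(17) + (-227 + 198)*H(18) = 4*17² + (-227 + 198)*(8 + 18² + 2*18) = 4*289 - 29*(8 + 324 + 36) = 1156 - 29*368 = 1156 - 10672 = -9516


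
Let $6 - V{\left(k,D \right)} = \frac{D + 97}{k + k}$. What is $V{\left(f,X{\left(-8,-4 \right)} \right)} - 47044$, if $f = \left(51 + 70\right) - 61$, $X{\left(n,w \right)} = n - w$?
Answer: $- \frac{1881551}{40} \approx -47039.0$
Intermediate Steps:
$f = 60$ ($f = 121 - 61 = 60$)
$V{\left(k,D \right)} = 6 - \frac{97 + D}{2 k}$ ($V{\left(k,D \right)} = 6 - \frac{D + 97}{k + k} = 6 - \frac{97 + D}{2 k}$)
$V{\left(f,X{\left(-8,-4 \right)} \right)} - 47044 = \frac{-97 - \left(-8 - -4\right) + 12 \cdot 60}{2 \cdot 60} - 47044 = \frac{1}{2} \cdot \frac{1}{60} \left(-97 - \left(-8 + 4\right) + 720\right) - 47044 = \frac{1}{2} \cdot \frac{1}{60} \left(-97 - -4 + 720\right) - 47044 = \frac{1}{2} \cdot \frac{1}{60} \left(-97 + 4 + 720\right) - 47044 = \frac{1}{2} \cdot \frac{1}{60} \cdot 627 - 47044 = \frac{209}{40} - 47044 = - \frac{1881551}{40}$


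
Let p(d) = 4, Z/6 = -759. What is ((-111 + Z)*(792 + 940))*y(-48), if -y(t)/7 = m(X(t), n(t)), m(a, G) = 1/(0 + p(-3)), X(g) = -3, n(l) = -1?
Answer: 14139615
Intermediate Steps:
Z = -4554 (Z = 6*(-759) = -4554)
m(a, G) = ¼ (m(a, G) = 1/(0 + 4) = 1/4 = ¼)
y(t) = -7/4 (y(t) = -7*¼ = -7/4)
((-111 + Z)*(792 + 940))*y(-48) = ((-111 - 4554)*(792 + 940))*(-7/4) = -4665*1732*(-7/4) = -8079780*(-7/4) = 14139615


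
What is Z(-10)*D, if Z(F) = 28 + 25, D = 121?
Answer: 6413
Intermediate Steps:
Z(F) = 53
Z(-10)*D = 53*121 = 6413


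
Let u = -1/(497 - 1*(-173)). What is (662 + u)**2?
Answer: 196726844521/448900 ≈ 4.3824e+5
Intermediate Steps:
u = -1/670 (u = -1/(497 + 173) = -1/670 ≈ -0.0014925)
(662 + u)**2 = (662 - 1/670)**2 = (443539/670)**2 = 196726844521/448900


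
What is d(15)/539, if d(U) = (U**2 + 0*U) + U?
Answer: 240/539 ≈ 0.44527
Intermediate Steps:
d(U) = U + U**2 (d(U) = (U**2 + 0) + U = U**2 + U = U + U**2)
d(15)/539 = (15*(1 + 15))/539 = (15*16)*(1/539) = 240*(1/539) = 240/539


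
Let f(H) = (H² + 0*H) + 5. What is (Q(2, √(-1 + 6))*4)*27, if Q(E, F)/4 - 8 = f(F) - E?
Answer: 6912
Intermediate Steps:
f(H) = 5 + H² (f(H) = (H² + 0) + 5 = H² + 5 = 5 + H²)
Q(E, F) = 52 - 4*E + 4*F² (Q(E, F) = 32 + 4*((5 + F²) - E) = 32 + 4*(5 + F² - E) = 32 + (20 - 4*E + 4*F²) = 52 - 4*E + 4*F²)
(Q(2, √(-1 + 6))*4)*27 = ((52 - 4*2 + 4*(√(-1 + 6))²)*4)*27 = ((52 - 8 + 4*(√5)²)*4)*27 = ((52 - 8 + 4*5)*4)*27 = ((52 - 8 + 20)*4)*27 = (64*4)*27 = 256*27 = 6912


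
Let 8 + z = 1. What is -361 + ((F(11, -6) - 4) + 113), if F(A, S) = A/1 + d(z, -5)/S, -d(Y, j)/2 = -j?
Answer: -718/3 ≈ -239.33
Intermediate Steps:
z = -7 (z = -8 + 1 = -7)
d(Y, j) = 2*j (d(Y, j) = -(-2)*j = 2*j)
F(A, S) = A - 10/S (F(A, S) = A/1 + (2*(-5))/S = A*1 - 10/S = A - 10/S)
-361 + ((F(11, -6) - 4) + 113) = -361 + (((11 - 10/(-6)) - 4) + 113) = -361 + (((11 - 10*(-1/6)) - 4) + 113) = -361 + (((11 + 5/3) - 4) + 113) = -361 + ((38/3 - 4) + 113) = -361 + (26/3 + 113) = -361 + 365/3 = -718/3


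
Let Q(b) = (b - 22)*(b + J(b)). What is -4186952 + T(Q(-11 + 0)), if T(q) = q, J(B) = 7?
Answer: -4186820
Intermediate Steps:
Q(b) = (-22 + b)*(7 + b) (Q(b) = (b - 22)*(b + 7) = (-22 + b)*(7 + b))
-4186952 + T(Q(-11 + 0)) = -4186952 + (-154 + (-11 + 0)**2 - 15*(-11 + 0)) = -4186952 + (-154 + (-11)**2 - 15*(-11)) = -4186952 + (-154 + 121 + 165) = -4186952 + 132 = -4186820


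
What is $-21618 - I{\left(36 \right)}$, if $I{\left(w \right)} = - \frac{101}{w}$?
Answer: $- \frac{778147}{36} \approx -21615.0$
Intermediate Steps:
$-21618 - I{\left(36 \right)} = -21618 - - \frac{101}{36} = -21618 + \frac{101}{36} = - \frac{778147}{36}$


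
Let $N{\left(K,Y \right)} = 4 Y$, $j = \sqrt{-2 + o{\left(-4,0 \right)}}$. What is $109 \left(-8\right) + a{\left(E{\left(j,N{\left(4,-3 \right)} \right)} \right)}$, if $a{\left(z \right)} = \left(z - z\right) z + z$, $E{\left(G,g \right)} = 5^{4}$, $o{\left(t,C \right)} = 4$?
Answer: $-247$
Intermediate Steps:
$j = \sqrt{2}$ ($j = \sqrt{-2 + 4} = \sqrt{2} \approx 1.4142$)
$E{\left(G,g \right)} = 625$
$a{\left(z \right)} = z$ ($a{\left(z \right)} = 0 z + z = 0 + z = z$)
$109 \left(-8\right) + a{\left(E{\left(j,N{\left(4,-3 \right)} \right)} \right)} = 109 \left(-8\right) + 625 = -872 + 625 = -247$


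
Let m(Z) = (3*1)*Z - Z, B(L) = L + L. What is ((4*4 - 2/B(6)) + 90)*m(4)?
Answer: 2540/3 ≈ 846.67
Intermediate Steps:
B(L) = 2*L
m(Z) = 2*Z (m(Z) = 3*Z - Z = 2*Z)
((4*4 - 2/B(6)) + 90)*m(4) = ((4*4 - 2/(2*6)) + 90)*(2*4) = ((16 - 2/12) + 90)*8 = ((16 - 2*1/12) + 90)*8 = ((16 - 1/6) + 90)*8 = (95/6 + 90)*8 = (635/6)*8 = 2540/3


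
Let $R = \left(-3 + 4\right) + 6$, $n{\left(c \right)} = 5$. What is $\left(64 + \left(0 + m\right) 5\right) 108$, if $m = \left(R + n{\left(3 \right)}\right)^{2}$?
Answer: $84672$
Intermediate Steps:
$R = 7$ ($R = 1 + 6 = 7$)
$m = 144$ ($m = \left(7 + 5\right)^{2} = 12^{2} = 144$)
$\left(64 + \left(0 + m\right) 5\right) 108 = \left(64 + \left(0 + 144\right) 5\right) 108 = \left(64 + 144 \cdot 5\right) 108 = \left(64 + 720\right) 108 = 784 \cdot 108 = 84672$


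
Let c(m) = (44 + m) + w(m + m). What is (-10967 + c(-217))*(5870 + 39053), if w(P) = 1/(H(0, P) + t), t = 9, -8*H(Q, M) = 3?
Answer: -34530153796/69 ≈ -5.0044e+8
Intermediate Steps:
H(Q, M) = -3/8 (H(Q, M) = -⅛*3 = -3/8)
w(P) = 8/69 (w(P) = 1/(-3/8 + 9) = 1/(69/8) = 8/69)
c(m) = 3044/69 + m (c(m) = (44 + m) + 8/69 = 3044/69 + m)
(-10967 + c(-217))*(5870 + 39053) = (-10967 + (3044/69 - 217))*(5870 + 39053) = (-10967 - 11929/69)*44923 = -768652/69*44923 = -34530153796/69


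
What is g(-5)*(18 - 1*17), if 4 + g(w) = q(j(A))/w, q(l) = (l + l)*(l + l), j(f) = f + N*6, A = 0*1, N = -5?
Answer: -724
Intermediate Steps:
A = 0
j(f) = -30 + f (j(f) = f - 5*6 = f - 30 = -30 + f)
q(l) = 4*l² (q(l) = (2*l)*(2*l) = 4*l²)
g(w) = -4 + 3600/w (g(w) = -4 + (4*(-30 + 0)²)/w = -4 + (4*(-30)²)/w = -4 + (4*900)/w = -4 + 3600/w)
g(-5)*(18 - 1*17) = (-4 + 3600/(-5))*(18 - 1*17) = (-4 + 3600*(-⅕))*(18 - 17) = (-4 - 720)*1 = -724*1 = -724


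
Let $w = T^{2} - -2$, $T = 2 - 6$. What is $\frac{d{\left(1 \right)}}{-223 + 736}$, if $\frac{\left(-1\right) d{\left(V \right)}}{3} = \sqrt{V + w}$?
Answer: $- \frac{\sqrt{19}}{171} \approx -0.025491$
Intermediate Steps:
$T = -4$ ($T = 2 - 6 = -4$)
$w = 18$ ($w = \left(-4\right)^{2} - -2 = 16 + 2 = 18$)
$d{\left(V \right)} = - 3 \sqrt{18 + V}$ ($d{\left(V \right)} = - 3 \sqrt{V + 18} = - 3 \sqrt{18 + V}$)
$\frac{d{\left(1 \right)}}{-223 + 736} = \frac{\left(-3\right) \sqrt{18 + 1}}{-223 + 736} = \frac{\left(-3\right) \sqrt{19}}{513} = - \frac{\sqrt{19}}{171}$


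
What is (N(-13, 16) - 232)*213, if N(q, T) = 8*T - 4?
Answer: -23004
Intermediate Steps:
N(q, T) = -4 + 8*T
(N(-13, 16) - 232)*213 = ((-4 + 8*16) - 232)*213 = ((-4 + 128) - 232)*213 = (124 - 232)*213 = -108*213 = -23004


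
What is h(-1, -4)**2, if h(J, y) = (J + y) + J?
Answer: 36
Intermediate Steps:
h(J, y) = y + 2*J
h(-1, -4)**2 = (-4 + 2*(-1))**2 = (-4 - 2)**2 = (-6)**2 = 36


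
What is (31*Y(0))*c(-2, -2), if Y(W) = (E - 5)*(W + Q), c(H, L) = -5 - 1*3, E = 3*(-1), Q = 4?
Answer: 7936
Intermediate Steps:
E = -3
c(H, L) = -8 (c(H, L) = -5 - 3 = -8)
Y(W) = -32 - 8*W (Y(W) = (-3 - 5)*(W + 4) = -8*(4 + W) = -32 - 8*W)
(31*Y(0))*c(-2, -2) = (31*(-32 - 8*0))*(-8) = (31*(-32 + 0))*(-8) = (31*(-32))*(-8) = -992*(-8) = 7936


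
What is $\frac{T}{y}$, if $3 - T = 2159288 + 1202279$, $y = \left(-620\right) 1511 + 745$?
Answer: $\frac{3361564}{936075} \approx 3.5911$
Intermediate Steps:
$y = -936075$ ($y = -936820 + 745 = -936075$)
$T = -3361564$ ($T = 3 - \left(2159288 + 1202279\right) = 3 - 3361567 = -3361564$)
$\frac{T}{y} = - \frac{3361564}{-936075} = \left(-3361564\right) \left(- \frac{1}{936075}\right) = \frac{3361564}{936075}$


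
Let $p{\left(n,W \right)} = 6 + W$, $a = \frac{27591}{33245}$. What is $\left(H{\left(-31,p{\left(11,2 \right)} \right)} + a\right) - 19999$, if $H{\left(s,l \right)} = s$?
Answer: $- \frac{665869759}{33245} \approx -20029.0$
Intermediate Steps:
$a = \frac{27591}{33245}$ ($a = 27591 \cdot \frac{1}{33245} = \frac{27591}{33245} \approx 0.82993$)
$\left(H{\left(-31,p{\left(11,2 \right)} \right)} + a\right) - 19999 = \left(-31 + \frac{27591}{33245}\right) - 19999 = - \frac{1003004}{33245} - 19999 = - \frac{665869759}{33245}$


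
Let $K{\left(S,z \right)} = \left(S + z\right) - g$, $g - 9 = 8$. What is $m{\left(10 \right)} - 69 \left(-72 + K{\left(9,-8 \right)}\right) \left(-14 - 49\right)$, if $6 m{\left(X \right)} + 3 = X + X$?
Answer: $- \frac{2295199}{6} \approx -3.8253 \cdot 10^{5}$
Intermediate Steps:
$g = 17$ ($g = 9 + 8 = 17$)
$K{\left(S,z \right)} = -17 + S + z$ ($K{\left(S,z \right)} = \left(S + z\right) - 17 = -17 + S + z$)
$m{\left(X \right)} = - \frac{1}{2} + \frac{X}{3}$ ($m{\left(X \right)} = - \frac{1}{2} + \frac{X + X}{6} = - \frac{1}{2} + \frac{2 X}{6} = - \frac{1}{2} + \frac{X}{3}$)
$m{\left(10 \right)} - 69 \left(-72 + K{\left(9,-8 \right)}\right) \left(-14 - 49\right) = \left(- \frac{1}{2} + \frac{1}{3} \cdot 10\right) - 69 \left(-72 - 16\right) \left(-14 - 49\right) = \left(- \frac{1}{2} + \frac{10}{3}\right) - 69 \left(-72 - 16\right) \left(-63\right) = \frac{17}{6} - 69 \left(\left(-88\right) \left(-63\right)\right) = \frac{17}{6} - 382536 = - \frac{2295199}{6}$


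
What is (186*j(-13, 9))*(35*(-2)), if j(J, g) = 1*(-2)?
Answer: 26040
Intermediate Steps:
j(J, g) = -2
(186*j(-13, 9))*(35*(-2)) = (186*(-2))*(35*(-2)) = -372*(-70) = 26040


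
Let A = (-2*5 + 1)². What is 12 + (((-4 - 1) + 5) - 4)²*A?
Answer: 1308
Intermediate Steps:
A = 81 (A = (-10 + 1)² = (-9)² = 81)
12 + (((-4 - 1) + 5) - 4)²*A = 12 + (((-4 - 1) + 5) - 4)²*81 = 12 + ((-5 + 5) - 4)²*81 = 12 + (0 - 4)²*81 = 12 + (-4)²*81 = 12 + 16*81 = 12 + 1296 = 1308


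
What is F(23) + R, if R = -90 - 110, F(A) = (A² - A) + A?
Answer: 329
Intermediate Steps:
F(A) = A²
R = -200
F(23) + R = 23² - 200 = 529 - 200 = 329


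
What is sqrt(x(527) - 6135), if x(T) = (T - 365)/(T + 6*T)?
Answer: I*sqrt(83488905717)/3689 ≈ 78.326*I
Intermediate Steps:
x(T) = (-365 + T)/(7*T) (x(T) = (-365 + T)/((7*T)) = (-365 + T)*(1/(7*T)) = (-365 + T)/(7*T))
sqrt(x(527) - 6135) = sqrt((1/7)*(-365 + 527)/527 - 6135) = sqrt((1/7)*(1/527)*162 - 6135) = sqrt(162/3689 - 6135) = sqrt(-22631853/3689) = I*sqrt(83488905717)/3689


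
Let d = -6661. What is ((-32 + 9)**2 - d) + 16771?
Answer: 23961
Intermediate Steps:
((-32 + 9)**2 - d) + 16771 = ((-32 + 9)**2 - 1*(-6661)) + 16771 = ((-23)**2 + 6661) + 16771 = (529 + 6661) + 16771 = 7190 + 16771 = 23961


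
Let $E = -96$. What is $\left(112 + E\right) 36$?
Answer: $576$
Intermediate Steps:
$\left(112 + E\right) 36 = \left(112 - 96\right) 36 = 16 \cdot 36 = 576$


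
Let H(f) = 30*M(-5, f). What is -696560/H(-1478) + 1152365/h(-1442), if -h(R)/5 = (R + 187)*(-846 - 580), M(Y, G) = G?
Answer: 61818274999/3967609710 ≈ 15.581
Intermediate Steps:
h(R) = 1333310 + 7130*R (h(R) = -5*(R + 187)*(-846 - 580) = -5*(187 + R)*(-1426) = -5*(-266662 - 1426*R) = 1333310 + 7130*R)
H(f) = 30*f
-696560/H(-1478) + 1152365/h(-1442) = -696560/(30*(-1478)) + 1152365/(1333310 + 7130*(-1442)) = -696560/(-44340) + 1152365/(1333310 - 10281460) = -696560*(-1/44340) + 1152365/(-8948150) = 34828/2217 + 1152365*(-1/8948150) = 34828/2217 - 230473/1789630 = 61818274999/3967609710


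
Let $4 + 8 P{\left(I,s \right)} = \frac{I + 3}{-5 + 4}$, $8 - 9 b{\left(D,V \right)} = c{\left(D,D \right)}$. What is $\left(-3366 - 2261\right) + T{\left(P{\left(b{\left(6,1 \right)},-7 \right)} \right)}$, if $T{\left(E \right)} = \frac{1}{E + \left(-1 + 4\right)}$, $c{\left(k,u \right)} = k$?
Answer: $- \frac{849605}{151} \approx -5626.5$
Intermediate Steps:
$b{\left(D,V \right)} = \frac{8}{9} - \frac{D}{9}$
$P{\left(I,s \right)} = - \frac{7}{8} - \frac{I}{8}$ ($P{\left(I,s \right)} = - \frac{1}{2} + \frac{\left(I + 3\right) \frac{1}{-5 + 4}}{8} = - \frac{1}{2} + \frac{\left(3 + I\right) \frac{1}{-1}}{8} = - \frac{1}{2} + \frac{\left(3 + I\right) \left(-1\right)}{8} = - \frac{1}{2} + \frac{-3 - I}{8} = - \frac{1}{2} - \left(\frac{3}{8} + \frac{I}{8}\right) = - \frac{7}{8} - \frac{I}{8}$)
$T{\left(E \right)} = \frac{1}{3 + E}$ ($T{\left(E \right)} = \frac{1}{E + 3} = \frac{1}{3 + E}$)
$\left(-3366 - 2261\right) + T{\left(P{\left(b{\left(6,1 \right)},-7 \right)} \right)} = \left(-3366 - 2261\right) + \frac{1}{3 - \left(\frac{7}{8} + \frac{\frac{8}{9} - \frac{2}{3}}{8}\right)} = -5627 + \frac{1}{3 - \left(\frac{7}{8} + \frac{\frac{8}{9} - \frac{2}{3}}{8}\right)} = -5627 + \frac{1}{3 - \frac{65}{72}} = -5627 + \frac{1}{\frac{151}{72}} = -5627 + \frac{72}{151} = - \frac{849605}{151}$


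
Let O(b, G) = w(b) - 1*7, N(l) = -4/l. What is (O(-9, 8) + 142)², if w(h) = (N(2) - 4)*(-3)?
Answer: 23409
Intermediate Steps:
w(h) = 18 (w(h) = (-4/2 - 4)*(-3) = (-4*½ - 4)*(-3) = (-2 - 4)*(-3) = -6*(-3) = 18)
O(b, G) = 11 (O(b, G) = 18 - 1*7 = 18 - 7 = 11)
(O(-9, 8) + 142)² = (11 + 142)² = 153² = 23409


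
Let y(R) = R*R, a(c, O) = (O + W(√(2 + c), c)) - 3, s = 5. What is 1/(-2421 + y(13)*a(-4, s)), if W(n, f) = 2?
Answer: -1/1745 ≈ -0.00057307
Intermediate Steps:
a(c, O) = -1 + O (a(c, O) = (O + 2) - 3 = (2 + O) - 3 = -1 + O)
y(R) = R²
1/(-2421 + y(13)*a(-4, s)) = 1/(-2421 + 13²*(-1 + 5)) = 1/(-2421 + 169*4) = 1/(-2421 + 676) = 1/(-1745) = -1/1745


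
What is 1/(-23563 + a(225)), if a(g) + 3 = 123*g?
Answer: 1/4109 ≈ 0.00024337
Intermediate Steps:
a(g) = -3 + 123*g
1/(-23563 + a(225)) = 1/(-23563 + (-3 + 123*225)) = 1/(-23563 + (-3 + 27675)) = 1/(-23563 + 27672) = 1/4109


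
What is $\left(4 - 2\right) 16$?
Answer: $32$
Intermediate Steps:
$\left(4 - 2\right) 16 = 2 \cdot 16 = 32$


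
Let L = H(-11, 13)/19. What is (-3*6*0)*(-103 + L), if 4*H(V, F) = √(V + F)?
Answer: 0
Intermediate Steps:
H(V, F) = √(F + V)/4 (H(V, F) = √(V + F)/4 = √(F + V)/4)
L = √2/76 (L = (√(13 - 11)/4)/19 = (√2/4)*(1/19) = √2/76 ≈ 0.018608)
(-3*6*0)*(-103 + L) = (-3*6*0)*(-103 + √2/76) = (-18*0)*(-103 + √2/76) = 0*(-103 + √2/76) = 0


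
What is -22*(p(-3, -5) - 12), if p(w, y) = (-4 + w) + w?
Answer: 484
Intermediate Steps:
p(w, y) = -4 + 2*w
-22*(p(-3, -5) - 12) = -22*((-4 + 2*(-3)) - 12) = -22*((-4 - 6) - 12) = -22*(-10 - 12) = -22*(-22) = 484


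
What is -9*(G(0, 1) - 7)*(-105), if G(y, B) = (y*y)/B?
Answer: -6615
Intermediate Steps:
G(y, B) = y**2/B
-9*(G(0, 1) - 7)*(-105) = -9*(0**2/1 - 7)*(-105) = -9*(1*0 - 7)*(-105) = -9*(0 - 7)*(-105) = -9*(-7)*(-105) = 63*(-105) = -6615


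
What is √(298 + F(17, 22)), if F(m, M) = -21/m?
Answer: √85765/17 ≈ 17.227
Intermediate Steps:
√(298 + F(17, 22)) = √(298 - 21/17) = √(5045/17) = √85765/17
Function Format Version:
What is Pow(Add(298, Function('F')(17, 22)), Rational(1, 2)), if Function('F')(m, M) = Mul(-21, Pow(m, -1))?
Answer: Mul(Rational(1, 17), Pow(85765, Rational(1, 2))) ≈ 17.227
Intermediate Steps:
Pow(Add(298, Function('F')(17, 22)), Rational(1, 2)) = Pow(Add(298, Mul(-21, Pow(17, -1))), Rational(1, 2)) = Pow(Add(298, Mul(-21, Rational(1, 17))), Rational(1, 2)) = Pow(Add(298, Rational(-21, 17)), Rational(1, 2)) = Pow(Rational(5045, 17), Rational(1, 2)) = Mul(Rational(1, 17), Pow(85765, Rational(1, 2)))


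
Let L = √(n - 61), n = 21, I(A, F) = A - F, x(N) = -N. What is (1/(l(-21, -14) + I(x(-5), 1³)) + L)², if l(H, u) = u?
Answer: (1 - 20*I*√10)²/100 ≈ -39.99 - 1.2649*I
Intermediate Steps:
L = 2*I*√10 (L = √(21 - 61) = √(-40) = 2*I*√10 ≈ 6.3246*I)
(1/(l(-21, -14) + I(x(-5), 1³)) + L)² = (1/(-14 + (-1*(-5) - 1*1³)) + 2*I*√10)² = (1/(-14 + (5 - 1*1)) + 2*I*√10)² = (1/(-14 + (5 - 1)) + 2*I*√10)² = (1/(-14 + 4) + 2*I*√10)² = (1/(-10) + 2*I*√10)² = (-⅒ + 2*I*√10)²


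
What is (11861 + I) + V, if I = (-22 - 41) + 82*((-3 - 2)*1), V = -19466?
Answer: -8078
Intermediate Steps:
I = -473 (I = -63 + 82*(-5*1) = -63 + 82*(-5) = -63 - 410 = -473)
(11861 + I) + V = (11861 - 473) - 19466 = 11388 - 19466 = -8078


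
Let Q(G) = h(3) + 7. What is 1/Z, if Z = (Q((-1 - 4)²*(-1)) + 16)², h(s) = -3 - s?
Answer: 1/289 ≈ 0.0034602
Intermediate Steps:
Q(G) = 1 (Q(G) = (-3 - 1*3) + 7 = (-3 - 3) + 7 = -6 + 7 = 1)
Z = 289 (Z = (1 + 16)² = 17² = 289)
1/Z = 1/289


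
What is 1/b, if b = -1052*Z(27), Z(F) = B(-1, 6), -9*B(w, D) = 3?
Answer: 3/1052 ≈ 0.0028517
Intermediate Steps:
B(w, D) = -⅓ (B(w, D) = -⅑*3 = -⅓)
Z(F) = -⅓
b = 1052/3 (b = -1052*(-⅓) = 1052/3 ≈ 350.67)
1/b = 1/(1052/3) = 3/1052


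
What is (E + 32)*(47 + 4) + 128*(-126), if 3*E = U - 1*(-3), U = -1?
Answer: -14462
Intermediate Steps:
E = 2/3 (E = (-1 - 1*(-3))/3 = (-1 + 3)/3 = (1/3)*2 = 2/3 ≈ 0.66667)
(E + 32)*(47 + 4) + 128*(-126) = (2/3 + 32)*(47 + 4) + 128*(-126) = (98/3)*51 - 16128 = 1666 - 16128 = -14462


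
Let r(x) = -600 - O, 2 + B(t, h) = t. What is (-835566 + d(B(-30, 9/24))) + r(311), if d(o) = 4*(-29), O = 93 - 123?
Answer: -836252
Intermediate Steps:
B(t, h) = -2 + t
O = -30
r(x) = -570 (r(x) = -600 - 1*(-30) = -600 + 30 = -570)
d(o) = -116
(-835566 + d(B(-30, 9/24))) + r(311) = (-835566 - 116) - 570 = -835682 - 570 = -836252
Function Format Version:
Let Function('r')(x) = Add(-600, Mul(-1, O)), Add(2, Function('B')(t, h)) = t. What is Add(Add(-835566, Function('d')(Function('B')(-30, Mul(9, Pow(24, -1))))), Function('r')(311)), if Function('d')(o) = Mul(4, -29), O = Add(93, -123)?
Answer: -836252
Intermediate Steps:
Function('B')(t, h) = Add(-2, t)
O = -30
Function('r')(x) = -570 (Function('r')(x) = Add(-600, Mul(-1, -30)) = Add(-600, 30) = -570)
Function('d')(o) = -116
Add(Add(-835566, Function('d')(Function('B')(-30, Mul(9, Pow(24, -1))))), Function('r')(311)) = Add(Add(-835566, -116), -570) = Add(-835682, -570) = -836252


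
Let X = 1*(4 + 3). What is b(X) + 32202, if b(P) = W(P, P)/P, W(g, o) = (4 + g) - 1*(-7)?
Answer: 225432/7 ≈ 32205.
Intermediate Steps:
X = 7 (X = 1*7 = 7)
W(g, o) = 11 + g (W(g, o) = (4 + g) + 7 = 11 + g)
b(P) = (11 + P)/P
b(X) + 32202 = (11 + 7)/7 + 32202 = (⅐)*18 + 32202 = 18/7 + 32202 = 225432/7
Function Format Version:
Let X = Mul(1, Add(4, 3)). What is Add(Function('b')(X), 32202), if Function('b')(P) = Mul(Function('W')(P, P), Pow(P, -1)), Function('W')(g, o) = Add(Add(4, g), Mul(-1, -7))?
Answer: Rational(225432, 7) ≈ 32205.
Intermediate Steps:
X = 7 (X = Mul(1, 7) = 7)
Function('W')(g, o) = Add(11, g) (Function('W')(g, o) = Add(Add(4, g), 7) = Add(11, g))
Function('b')(P) = Mul(Pow(P, -1), Add(11, P)) (Function('b')(P) = Mul(Add(11, P), Pow(P, -1)) = Mul(Pow(P, -1), Add(11, P)))
Add(Function('b')(X), 32202) = Add(Mul(Pow(7, -1), Add(11, 7)), 32202) = Add(Mul(Rational(1, 7), 18), 32202) = Add(Rational(18, 7), 32202) = Rational(225432, 7)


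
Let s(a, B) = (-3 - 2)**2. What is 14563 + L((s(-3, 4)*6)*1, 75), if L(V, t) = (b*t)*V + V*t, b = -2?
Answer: 3313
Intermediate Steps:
s(a, B) = 25 (s(a, B) = (-5)**2 = 25)
L(V, t) = -V*t (L(V, t) = (-2*t)*V + V*t = -2*V*t + V*t = -V*t)
14563 + L((s(-3, 4)*6)*1, 75) = 14563 - 1*(25*6)*1*75 = 14563 - 1*150*1*75 = 14563 - 1*150*75 = 14563 - 11250 = 3313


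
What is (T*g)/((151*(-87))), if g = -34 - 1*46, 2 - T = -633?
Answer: 50800/13137 ≈ 3.8669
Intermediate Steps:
T = 635 (T = 2 - 1*(-633) = 2 + 633 = 635)
g = -80 (g = -34 - 46 = -80)
(T*g)/((151*(-87))) = (635*(-80))/((151*(-87))) = -50800/(-13137) = -50800*(-1/13137) = 50800/13137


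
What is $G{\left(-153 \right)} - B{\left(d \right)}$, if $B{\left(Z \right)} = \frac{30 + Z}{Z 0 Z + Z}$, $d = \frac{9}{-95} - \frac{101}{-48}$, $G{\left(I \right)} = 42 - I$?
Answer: $\frac{1640822}{9163} \approx 179.07$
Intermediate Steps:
$d = \frac{9163}{4560}$ ($d = 9 \left(- \frac{1}{95}\right) - - \frac{101}{48} = - \frac{9}{95} + \frac{101}{48} = \frac{9163}{4560} \approx 2.0094$)
$B{\left(Z \right)} = \frac{30 + Z}{Z}$ ($B{\left(Z \right)} = \frac{30 + Z}{0 Z + Z} = \frac{30 + Z}{0 + Z} = \frac{30 + Z}{Z}$)
$G{\left(-153 \right)} - B{\left(d \right)} = \left(42 - -153\right) - \frac{30 + \frac{9163}{4560}}{\frac{9163}{4560}} = \left(42 + 153\right) - \frac{4560}{9163} \cdot \frac{145963}{4560} = 195 - \frac{145963}{9163} = \frac{1640822}{9163}$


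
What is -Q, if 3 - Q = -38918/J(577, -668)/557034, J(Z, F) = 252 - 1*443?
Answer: -159570782/53196747 ≈ -2.9996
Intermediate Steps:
J(Z, F) = -191 (J(Z, F) = 252 - 443 = -191)
Q = 159570782/53196747 (Q = 3 - (-38918/(-191))/557034 = 3 - (-38918*(-1/191))/557034 = 3 - 38918/(191*557034) = 3 - 1*19459/53196747 = 3 - 19459/53196747 = 159570782/53196747 ≈ 2.9996)
-Q = -1*159570782/53196747 = -159570782/53196747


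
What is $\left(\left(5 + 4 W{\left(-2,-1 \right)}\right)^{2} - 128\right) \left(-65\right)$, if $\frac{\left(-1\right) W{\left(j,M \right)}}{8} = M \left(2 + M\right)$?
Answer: $-80665$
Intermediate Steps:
$W{\left(j,M \right)} = - 8 M \left(2 + M\right)$
$\left(\left(5 + 4 W{\left(-2,-1 \right)}\right)^{2} - 128\right) \left(-65\right) = \left(\left(5 + 4 \left(\left(-8\right) \left(-1\right) \left(2 - 1\right)\right)\right)^{2} - 128\right) \left(-65\right) = \left(\left(5 + 4 \left(\left(-8\right) \left(-1\right) 1\right)\right)^{2} - 128\right) \left(-65\right) = \left(\left(5 + 4 \cdot 8\right)^{2} - 128\right) \left(-65\right) = \left(\left(5 + 32\right)^{2} - 128\right) \left(-65\right) = \left(37^{2} - 128\right) \left(-65\right) = \left(1369 - 128\right) \left(-65\right) = 1241 \left(-65\right) = -80665$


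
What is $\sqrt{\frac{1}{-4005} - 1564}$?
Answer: $\frac{i \sqrt{2787400345}}{1335} \approx 39.547 i$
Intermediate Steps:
$\sqrt{\frac{1}{-4005} - 1564} = \sqrt{- \frac{1}{4005} - 1564} = \sqrt{- \frac{6263821}{4005}} = \frac{i \sqrt{2787400345}}{1335}$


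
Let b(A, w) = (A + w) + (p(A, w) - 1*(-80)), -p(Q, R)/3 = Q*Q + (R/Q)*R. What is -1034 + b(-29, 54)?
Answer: -91360/29 ≈ -3150.3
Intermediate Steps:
p(Q, R) = -3*Q² - 3*R²/Q (p(Q, R) = -3*(Q*Q + (R/Q)*R) = -3*(Q² + R²/Q) = -3*Q² - 3*R²/Q)
b(A, w) = 80 + A + w + 3*(-A³ - w²)/A (b(A, w) = (A + w) + (3*(-A³ - w²)/A - 1*(-80)) = (A + w) + (3*(-A³ - w²)/A + 80) = (A + w) + (80 + 3*(-A³ - w²)/A) = 80 + A + w + 3*(-A³ - w²)/A)
-1034 + b(-29, 54) = -1034 + (80 - 29 + 54 - 3*(-29)² - 3*54²/(-29)) = -1034 + (80 - 29 + 54 - 3*841 - 3*(-1/29)*2916) = -1034 + (80 - 29 + 54 - 2523 + 8748/29) = -1034 - 61374/29 = -91360/29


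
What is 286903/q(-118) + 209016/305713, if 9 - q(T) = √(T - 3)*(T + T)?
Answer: 2198010693303/2060290703761 - 744800188*I/6739297 ≈ 1.0668 - 110.52*I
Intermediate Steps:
q(T) = 9 - 2*T*√(-3 + T) (q(T) = 9 - √(T - 3)*(T + T) = 9 - √(-3 + T)*2*T = 9 - 2*T*√(-3 + T))
286903/q(-118) + 209016/305713 = 286903/(9 - 2*(-118)*√(-3 - 118)) + 209016/305713 = 286903/(9 - 2*(-118)*√(-121)) + 209016*(1/305713) = 286903/(9 - 2*(-118)*11*I) + 209016/305713 = 286903/(9 + 2596*I) + 209016/305713 = 286903*((9 - 2596*I)/6739297) + 209016/305713 = 286903*(9 - 2596*I)/6739297 + 209016/305713 = 209016/305713 + 286903*(9 - 2596*I)/6739297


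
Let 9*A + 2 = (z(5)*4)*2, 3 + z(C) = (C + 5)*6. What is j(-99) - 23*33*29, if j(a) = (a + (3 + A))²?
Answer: -1614791/81 ≈ -19936.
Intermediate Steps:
z(C) = 27 + 6*C (z(C) = -3 + (C + 5)*6 = -3 + (5 + C)*6 = -3 + (30 + 6*C) = 27 + 6*C)
A = 454/9 (A = -2/9 + (((27 + 6*5)*4)*2)/9 = -2/9 + (((27 + 30)*4)*2)/9 = -2/9 + ((57*4)*2)/9 = -2/9 + (228*2)/9 = -2/9 + (⅑)*456 = -2/9 + 152/3 = 454/9 ≈ 50.444)
j(a) = (481/9 + a)² (j(a) = (a + (3 + 454/9))² = (a + 481/9)² = (481/9 + a)²)
j(-99) - 23*33*29 = (481 + 9*(-99))²/81 - 23*33*29 = (481 - 891)²/81 - 759*29 = (1/81)*(-410)² - 22011 = (1/81)*168100 - 22011 = 168100/81 - 22011 = -1614791/81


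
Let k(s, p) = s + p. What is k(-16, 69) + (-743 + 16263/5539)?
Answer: -3805647/5539 ≈ -687.06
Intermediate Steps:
k(s, p) = p + s
k(-16, 69) + (-743 + 16263/5539) = (69 - 16) + (-743 + 16263/5539) = 53 + (-743 + 16263*(1/5539)) = 53 + (-743 + 16263/5539) = 53 - 4099214/5539 = -3805647/5539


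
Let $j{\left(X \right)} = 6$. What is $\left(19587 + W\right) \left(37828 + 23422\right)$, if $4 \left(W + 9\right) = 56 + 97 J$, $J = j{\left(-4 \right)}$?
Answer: $1208921875$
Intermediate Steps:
$J = 6$
$W = \frac{301}{2}$ ($W = -9 + \frac{56 + 97 \cdot 6}{4} = -9 + \frac{56 + 582}{4} = -9 + \frac{1}{4} \cdot 638 = -9 + \frac{319}{2} = \frac{301}{2} \approx 150.5$)
$\left(19587 + W\right) \left(37828 + 23422\right) = \left(19587 + \frac{301}{2}\right) \left(37828 + 23422\right) = \frac{39475}{2} \cdot 61250 = 1208921875$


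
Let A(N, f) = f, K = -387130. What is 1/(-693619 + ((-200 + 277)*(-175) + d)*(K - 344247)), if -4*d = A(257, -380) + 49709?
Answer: 4/75496541857 ≈ 5.2983e-11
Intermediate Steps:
d = -49329/4 (d = -(-380 + 49709)/4 = -¼*49329 = -49329/4 ≈ -12332.)
1/(-693619 + ((-200 + 277)*(-175) + d)*(K - 344247)) = 1/(-693619 + ((-200 + 277)*(-175) - 49329/4)*(-387130 - 344247)) = 1/(-693619 + (77*(-175) - 49329/4)*(-731377)) = 1/(-693619 + (-13475 - 49329/4)*(-731377)) = 1/(-693619 - 103229/4*(-731377)) = 1/(-693619 + 75499316333/4) = 1/(75496541857/4) = 4/75496541857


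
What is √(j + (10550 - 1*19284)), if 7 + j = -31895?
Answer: 2*I*√10159 ≈ 201.58*I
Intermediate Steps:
j = -31902 (j = -7 - 31895 = -31902)
√(j + (10550 - 1*19284)) = √(-31902 + (10550 - 1*19284)) = √(-31902 + (10550 - 19284)) = √(-31902 - 8734) = √(-40636) = 2*I*√10159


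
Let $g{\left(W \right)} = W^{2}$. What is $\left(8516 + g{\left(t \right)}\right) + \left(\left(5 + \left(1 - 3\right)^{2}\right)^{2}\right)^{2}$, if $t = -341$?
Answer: $131358$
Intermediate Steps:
$\left(8516 + g{\left(t \right)}\right) + \left(\left(5 + \left(1 - 3\right)^{2}\right)^{2}\right)^{2} = \left(8516 + \left(-341\right)^{2}\right) + \left(\left(5 + \left(1 - 3\right)^{2}\right)^{2}\right)^{2} = \left(8516 + 116281\right) + \left(\left(5 + \left(-2\right)^{2}\right)^{2}\right)^{2} = 124797 + \left(\left(5 + 4\right)^{2}\right)^{2} = 124797 + \left(9^{2}\right)^{2} = 124797 + 81^{2} = 124797 + 6561 = 131358$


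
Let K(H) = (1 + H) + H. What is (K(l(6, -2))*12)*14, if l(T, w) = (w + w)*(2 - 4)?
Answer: 2856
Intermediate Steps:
l(T, w) = -4*w (l(T, w) = (2*w)*(-2) = -4*w)
K(H) = 1 + 2*H
(K(l(6, -2))*12)*14 = ((1 + 2*(-4*(-2)))*12)*14 = ((1 + 2*8)*12)*14 = ((1 + 16)*12)*14 = (17*12)*14 = 204*14 = 2856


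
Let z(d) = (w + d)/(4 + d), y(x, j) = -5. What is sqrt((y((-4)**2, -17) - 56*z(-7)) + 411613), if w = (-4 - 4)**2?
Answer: 32*sqrt(403) ≈ 642.40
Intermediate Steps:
w = 64 (w = (-8)**2 = 64)
z(d) = (64 + d)/(4 + d)
sqrt((y((-4)**2, -17) - 56*z(-7)) + 411613) = sqrt((-5 - 56*(64 - 7)/(4 - 7)) + 411613) = sqrt((-5 - 56*57/(-3)) + 411613) = sqrt((-5 - (-56)*57/3) + 411613) = sqrt((-5 - 56*(-19)) + 411613) = sqrt((-5 + 1064) + 411613) = sqrt(1059 + 411613) = sqrt(412672) = 32*sqrt(403)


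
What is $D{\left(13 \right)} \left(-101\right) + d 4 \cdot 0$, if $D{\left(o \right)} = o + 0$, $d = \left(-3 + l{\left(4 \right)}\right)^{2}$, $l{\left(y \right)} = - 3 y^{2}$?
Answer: $-1313$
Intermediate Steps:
$d = 2601$ ($d = \left(-3 - 3 \cdot 4^{2}\right)^{2} = \left(-3 - 48\right)^{2} = \left(-51\right)^{2} = 2601$)
$D{\left(o \right)} = o$
$D{\left(13 \right)} \left(-101\right) + d 4 \cdot 0 = 13 \left(-101\right) + 2601 \cdot 4 \cdot 0 = -1313 + 10404 \cdot 0 = -1313 + 0 = -1313$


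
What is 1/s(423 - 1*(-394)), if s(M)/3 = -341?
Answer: -1/1023 ≈ -0.00097752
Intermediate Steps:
s(M) = -1023 (s(M) = 3*(-341) = -1023)
1/s(423 - 1*(-394)) = 1/(-1023) = -1/1023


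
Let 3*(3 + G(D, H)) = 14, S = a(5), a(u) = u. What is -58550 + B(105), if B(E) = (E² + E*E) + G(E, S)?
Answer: -109495/3 ≈ -36498.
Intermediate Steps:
S = 5
G(D, H) = 5/3 (G(D, H) = -3 + (⅓)*14 = -3 + 14/3 = 5/3)
B(E) = 5/3 + 2*E² (B(E) = (E² + E*E) + 5/3 = (E² + E²) + 5/3 = 2*E² + 5/3 = 5/3 + 2*E²)
-58550 + B(105) = -58550 + (5/3 + 2*105²) = -58550 + (5/3 + 2*11025) = -58550 + (5/3 + 22050) = -58550 + 66155/3 = -109495/3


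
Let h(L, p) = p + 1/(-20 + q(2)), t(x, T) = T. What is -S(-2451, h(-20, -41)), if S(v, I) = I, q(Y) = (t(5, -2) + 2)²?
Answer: 821/20 ≈ 41.050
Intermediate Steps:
q(Y) = 0 (q(Y) = (-2 + 2)² = 0² = 0)
h(L, p) = -1/20 + p (h(L, p) = p + 1/(-20 + 0) = p + 1/(-20) = p - 1/20 = -1/20 + p)
-S(-2451, h(-20, -41)) = -(-1/20 - 41) = -1*(-821/20) = 821/20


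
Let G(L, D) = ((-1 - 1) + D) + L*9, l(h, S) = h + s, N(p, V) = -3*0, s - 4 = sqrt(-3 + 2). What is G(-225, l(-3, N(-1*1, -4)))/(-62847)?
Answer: 2026/62847 - I/62847 ≈ 0.032237 - 1.5912e-5*I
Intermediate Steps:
s = 4 + I (s = 4 + sqrt(-3 + 2) = 4 + sqrt(-1) = 4 + I ≈ 4.0 + 1.0*I)
N(p, V) = 0
l(h, S) = 4 + I + h (l(h, S) = h + (4 + I) = 4 + I + h)
G(L, D) = -2 + D + 9*L (G(L, D) = (-2 + D) + 9*L = -2 + D + 9*L)
G(-225, l(-3, N(-1*1, -4)))/(-62847) = (-2 + (4 + I - 3) + 9*(-225))/(-62847) = (-2 + (1 + I) - 2025)*(-1/62847) = (-2026 + I)*(-1/62847) = 2026/62847 - I/62847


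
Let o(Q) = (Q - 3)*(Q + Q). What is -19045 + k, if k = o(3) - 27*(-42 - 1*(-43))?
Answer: -19072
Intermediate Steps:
o(Q) = 2*Q*(-3 + Q) (o(Q) = (-3 + Q)*(2*Q) = 2*Q*(-3 + Q))
k = -27 (k = 2*3*(-3 + 3) - 27*(-42 - 1*(-43)) = 2*3*0 - 27*(-42 + 43) = 0 - 27*1 = 0 - 27 = -27)
-19045 + k = -19045 - 27 = -19072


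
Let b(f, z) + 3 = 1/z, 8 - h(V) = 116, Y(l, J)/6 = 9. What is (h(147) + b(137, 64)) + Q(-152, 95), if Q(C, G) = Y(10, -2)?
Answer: -3647/64 ≈ -56.984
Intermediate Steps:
Y(l, J) = 54 (Y(l, J) = 6*9 = 54)
Q(C, G) = 54
h(V) = -108 (h(V) = 8 - 1*116 = 8 - 116 = -108)
b(f, z) = -3 + 1/z
(h(147) + b(137, 64)) + Q(-152, 95) = (-108 + (-3 + 1/64)) + 54 = (-108 - 191/64) + 54 = -7103/64 + 54 = -3647/64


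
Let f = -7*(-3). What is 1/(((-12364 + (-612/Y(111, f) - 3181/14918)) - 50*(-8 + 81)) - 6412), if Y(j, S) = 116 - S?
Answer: -1417210/31791783471 ≈ -4.4578e-5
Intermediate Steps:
f = 21
1/(((-12364 + (-612/Y(111, f) - 3181/14918)) - 50*(-8 + 81)) - 6412) = 1/(((-12364 + (-612/(116 - 1*21) - 3181/14918)) - 50*(-8 + 81)) - 6412) = 1/(((-12364 + (-612/(116 - 21) - 3181*1/14918)) - 50*73) - 6412) = 1/(((-12364 + (-612/95 - 3181/14918)) - 3650) - 6412) = 1/(((-12364 - 9432011/1417210) - 3650) - 6412) = 1/((-17531816451/1417210 - 3650) - 6412) = 1/(-22704632951/1417210 - 6412) = 1/(-31791783471/1417210) = -1417210/31791783471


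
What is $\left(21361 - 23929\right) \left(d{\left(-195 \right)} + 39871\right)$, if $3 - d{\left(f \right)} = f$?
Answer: $-102897192$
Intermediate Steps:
$d{\left(f \right)} = 3 - f$
$\left(21361 - 23929\right) \left(d{\left(-195 \right)} + 39871\right) = \left(21361 - 23929\right) \left(\left(3 - -195\right) + 39871\right) = - 2568 \left(\left(3 + 195\right) + 39871\right) = - 2568 \left(198 + 39871\right) = \left(-2568\right) 40069 = -102897192$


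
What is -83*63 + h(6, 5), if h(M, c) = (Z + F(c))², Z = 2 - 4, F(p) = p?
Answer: -5220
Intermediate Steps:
Z = -2
h(M, c) = (-2 + c)²
-83*63 + h(6, 5) = -83*63 + (-2 + 5)² = -5229 + 3² = -5229 + 9 = -5220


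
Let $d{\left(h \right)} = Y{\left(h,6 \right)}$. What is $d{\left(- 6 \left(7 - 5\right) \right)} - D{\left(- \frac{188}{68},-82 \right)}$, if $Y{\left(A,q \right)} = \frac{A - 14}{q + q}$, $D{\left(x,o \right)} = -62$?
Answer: $\frac{359}{6} \approx 59.833$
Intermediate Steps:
$Y{\left(A,q \right)} = \frac{-14 + A}{2 q}$
$d{\left(h \right)} = - \frac{7}{6} + \frac{h}{12}$ ($d{\left(h \right)} = \frac{-14 + h}{2 \cdot 6} = \frac{1}{2} \cdot \frac{1}{6} \left(-14 + h\right) = - \frac{7}{6} + \frac{h}{12}$)
$d{\left(- 6 \left(7 - 5\right) \right)} - D{\left(- \frac{188}{68},-82 \right)} = \left(- \frac{7}{6} + \frac{\left(-6\right) \left(7 - 5\right)}{12}\right) - -62 = \left(- \frac{7}{6} + \frac{\left(-6\right) 2}{12}\right) + 62 = \left(- \frac{7}{6} + \frac{1}{12} \left(-12\right)\right) + 62 = \left(- \frac{7}{6} - 1\right) + 62 = - \frac{13}{6} + 62 = \frac{359}{6}$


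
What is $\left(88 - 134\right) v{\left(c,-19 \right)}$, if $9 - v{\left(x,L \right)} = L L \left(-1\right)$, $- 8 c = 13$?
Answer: $-17020$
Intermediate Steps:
$c = - \frac{13}{8}$ ($c = \left(- \frac{1}{8}\right) 13 = - \frac{13}{8} \approx -1.625$)
$v{\left(x,L \right)} = 9 + L^{2}$ ($v{\left(x,L \right)} = 9 - L L \left(-1\right) = 9 - L^{2} \left(-1\right) = 9 - - L^{2} = 9 + L^{2}$)
$\left(88 - 134\right) v{\left(c,-19 \right)} = \left(88 - 134\right) \left(9 + \left(-19\right)^{2}\right) = - 46 \left(9 + 361\right) = \left(-46\right) 370 = -17020$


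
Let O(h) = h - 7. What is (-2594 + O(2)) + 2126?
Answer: -473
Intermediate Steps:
O(h) = -7 + h
(-2594 + O(2)) + 2126 = (-2594 + (-7 + 2)) + 2126 = (-2594 - 5) + 2126 = -2599 + 2126 = -473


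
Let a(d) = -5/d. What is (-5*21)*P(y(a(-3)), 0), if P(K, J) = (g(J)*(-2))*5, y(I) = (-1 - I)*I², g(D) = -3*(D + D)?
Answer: 0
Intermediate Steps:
g(D) = -6*D
y(I) = I²*(-1 - I)
P(K, J) = 60*J (P(K, J) = (-6*J*(-2))*5 = (12*J)*5 = 60*J)
(-5*21)*P(y(a(-3)), 0) = (-5*21)*(60*0) = -105*0 = 0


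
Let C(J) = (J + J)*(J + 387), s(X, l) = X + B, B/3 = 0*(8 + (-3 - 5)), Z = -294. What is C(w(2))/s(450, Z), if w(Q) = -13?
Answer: -4862/225 ≈ -21.609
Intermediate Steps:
B = 0 (B = 3*(0*(8 + (-3 - 5))) = 3*(0*(8 - 8)) = 3*(0*0) = 3*0 = 0)
s(X, l) = X (s(X, l) = X + 0 = X)
C(J) = 2*J*(387 + J) (C(J) = (2*J)*(387 + J) = 2*J*(387 + J))
C(w(2))/s(450, Z) = (2*(-13)*(387 - 13))/450 = (2*(-13)*374)*(1/450) = -9724*1/450 = -4862/225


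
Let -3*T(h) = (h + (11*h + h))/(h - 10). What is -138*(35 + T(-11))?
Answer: -94852/21 ≈ -4516.8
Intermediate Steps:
T(h) = -13*h/(3*(-10 + h)) (T(h) = -(h + (11*h + h))/(3*(h - 10)) = -(h + 12*h)/(3*(-10 + h)) = -13*h/(3*(-10 + h)))
-138*(35 + T(-11)) = -138*(35 - 13*(-11)/(-30 + 3*(-11))) = -138*(35 - 13*(-11)/(-30 - 33)) = -138*(35 - 13*(-11)/(-63)) = -138*(35 - 13*(-11)*(-1/63)) = -138*(35 - 143/63) = -138*2062/63 = -94852/21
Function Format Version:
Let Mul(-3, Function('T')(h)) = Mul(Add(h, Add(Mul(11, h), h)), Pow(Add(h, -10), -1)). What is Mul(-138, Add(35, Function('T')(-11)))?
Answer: Rational(-94852, 21) ≈ -4516.8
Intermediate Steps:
Function('T')(h) = Mul(Rational(-13, 3), h, Pow(Add(-10, h), -1)) (Function('T')(h) = Mul(Rational(-1, 3), Mul(Add(h, Add(Mul(11, h), h)), Pow(Add(h, -10), -1))) = Mul(Rational(-1, 3), Mul(Add(h, Mul(12, h)), Pow(Add(-10, h), -1))) = Mul(Rational(-1, 3), Mul(Mul(13, h), Pow(Add(-10, h), -1))) = Mul(Rational(-1, 3), Mul(13, h, Pow(Add(-10, h), -1))) = Mul(Rational(-13, 3), h, Pow(Add(-10, h), -1)))
Mul(-138, Add(35, Function('T')(-11))) = Mul(-138, Add(35, Mul(-13, -11, Pow(Add(-30, Mul(3, -11)), -1)))) = Mul(-138, Add(35, Mul(-13, -11, Pow(Add(-30, -33), -1)))) = Mul(-138, Add(35, Mul(-13, -11, Pow(-63, -1)))) = Mul(-138, Add(35, Mul(-13, -11, Rational(-1, 63)))) = Mul(-138, Add(35, Rational(-143, 63))) = Mul(-138, Rational(2062, 63)) = Rational(-94852, 21)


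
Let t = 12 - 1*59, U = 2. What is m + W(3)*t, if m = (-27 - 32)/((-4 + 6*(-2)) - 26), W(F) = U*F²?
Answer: -35473/42 ≈ -844.60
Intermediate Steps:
W(F) = 2*F²
t = -47 (t = 12 - 59 = -47)
m = 59/42 (m = -59/((-4 - 12) - 26) = -59/(-16 - 26) = -59/(-42) = -59*(-1/42) = 59/42 ≈ 1.4048)
m + W(3)*t = 59/42 + (2*3²)*(-47) = 59/42 + (2*9)*(-47) = 59/42 + 18*(-47) = 59/42 - 846 = -35473/42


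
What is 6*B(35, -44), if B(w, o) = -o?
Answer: 264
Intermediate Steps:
6*B(35, -44) = 6*(-1*(-44)) = 6*44 = 264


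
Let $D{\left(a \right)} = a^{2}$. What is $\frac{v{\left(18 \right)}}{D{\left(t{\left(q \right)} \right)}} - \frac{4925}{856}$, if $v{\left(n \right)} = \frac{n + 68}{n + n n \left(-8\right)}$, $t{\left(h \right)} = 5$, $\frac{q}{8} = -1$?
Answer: $- \frac{158498683}{27541800} \approx -5.7548$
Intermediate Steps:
$q = -8$ ($q = 8 \left(-1\right) = -8$)
$v{\left(n \right)} = \frac{68 + n}{n - 8 n^{2}}$ ($v{\left(n \right)} = \frac{68 + n}{n + n^{2} \left(-8\right)} = \frac{68 + n}{n - 8 n^{2}}$)
$\frac{v{\left(18 \right)}}{D{\left(t{\left(q \right)} \right)}} - \frac{4925}{856} = \frac{\frac{1}{18} \frac{1}{-1 + 8 \cdot 18} \left(-68 - 18\right)}{5^{2}} - \frac{4925}{856} = \frac{\frac{1}{18} \frac{1}{-1 + 144} \left(-68 - 18\right)}{25} - \frac{4925}{856} = \frac{1}{18} \cdot \frac{1}{143} \left(-86\right) \frac{1}{25} - \frac{4925}{856} = \left(- \frac{43}{1287}\right) \frac{1}{25} - \frac{4925}{856} = - \frac{43}{32175} - \frac{4925}{856} = - \frac{158498683}{27541800}$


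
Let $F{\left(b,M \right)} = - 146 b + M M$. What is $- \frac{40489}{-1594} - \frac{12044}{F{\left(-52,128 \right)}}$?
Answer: $\frac{59472883}{2388609} \approx 24.899$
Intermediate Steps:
$F{\left(b,M \right)} = M^{2} - 146 b$ ($F{\left(b,M \right)} = - 146 b + M^{2} = M^{2} - 146 b$)
$- \frac{40489}{-1594} - \frac{12044}{F{\left(-52,128 \right)}} = - \frac{40489}{-1594} - \frac{12044}{128^{2} - -7592} = \left(-40489\right) \left(- \frac{1}{1594}\right) - \frac{12044}{16384 + 7592} = \frac{40489}{1594} - \frac{12044}{23976} = \frac{40489}{1594} - \frac{3011}{5994} = \frac{59472883}{2388609}$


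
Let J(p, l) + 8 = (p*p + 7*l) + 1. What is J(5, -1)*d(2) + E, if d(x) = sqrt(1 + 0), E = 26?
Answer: 37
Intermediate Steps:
d(x) = 1 (d(x) = sqrt(1) = 1)
J(p, l) = -7 + p**2 + 7*l (J(p, l) = -8 + ((p*p + 7*l) + 1) = -8 + ((p**2 + 7*l) + 1) = -8 + (1 + p**2 + 7*l) = -7 + p**2 + 7*l)
J(5, -1)*d(2) + E = (-7 + 5**2 + 7*(-1))*1 + 26 = (-7 + 25 - 7)*1 + 26 = 11*1 + 26 = 11 + 26 = 37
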